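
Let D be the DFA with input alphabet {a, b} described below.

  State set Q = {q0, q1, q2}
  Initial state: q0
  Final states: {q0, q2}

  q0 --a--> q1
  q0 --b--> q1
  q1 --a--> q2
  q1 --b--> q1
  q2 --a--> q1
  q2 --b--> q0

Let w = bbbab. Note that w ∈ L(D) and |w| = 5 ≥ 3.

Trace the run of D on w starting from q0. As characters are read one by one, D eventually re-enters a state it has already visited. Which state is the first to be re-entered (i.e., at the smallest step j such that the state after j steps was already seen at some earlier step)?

q1

State sequence: q0 -b-> q1 -b-> q1 -b-> q1 -a-> q2 -b-> q0
First repeat at step 2: q1 was already visited.

The earliest repeat is at step j = 2: D is in q1, which it already visited at step i = 1.
The DFA has 3 states, so the proof of the pumping lemma guarantees a repeated state among the first 3+1 visited; the segment between the two visits is the pumpable y.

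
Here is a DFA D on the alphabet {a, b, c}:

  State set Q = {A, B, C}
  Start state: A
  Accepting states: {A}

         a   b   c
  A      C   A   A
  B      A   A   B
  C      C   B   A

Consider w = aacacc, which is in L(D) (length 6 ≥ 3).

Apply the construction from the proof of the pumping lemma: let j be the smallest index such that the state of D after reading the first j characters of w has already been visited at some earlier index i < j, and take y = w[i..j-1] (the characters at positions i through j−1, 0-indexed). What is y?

Run of D on w = a a c a c c:
  step 0: A  (start)
  step 1: C  (read a: A→C)
  step 2: C  (read a: C→C)   ← first repeat (C seen earlier)
  step 3: A  (read c: C→A)
  step 4: C  (read a: A→C)
  step 5: A  (read c: C→A)
  step 6: A  (read c: A→A)

So i = 1, j = 2, giving x = w[0:1] = a, y = w[1:2] = a, z = w[2:6] = cacc.
Check: |xy| = 2 ≤ 3 and |y| = 1 ≥ 1. Reading y takes D from C back to C, so every xyⁱz is accepted.

a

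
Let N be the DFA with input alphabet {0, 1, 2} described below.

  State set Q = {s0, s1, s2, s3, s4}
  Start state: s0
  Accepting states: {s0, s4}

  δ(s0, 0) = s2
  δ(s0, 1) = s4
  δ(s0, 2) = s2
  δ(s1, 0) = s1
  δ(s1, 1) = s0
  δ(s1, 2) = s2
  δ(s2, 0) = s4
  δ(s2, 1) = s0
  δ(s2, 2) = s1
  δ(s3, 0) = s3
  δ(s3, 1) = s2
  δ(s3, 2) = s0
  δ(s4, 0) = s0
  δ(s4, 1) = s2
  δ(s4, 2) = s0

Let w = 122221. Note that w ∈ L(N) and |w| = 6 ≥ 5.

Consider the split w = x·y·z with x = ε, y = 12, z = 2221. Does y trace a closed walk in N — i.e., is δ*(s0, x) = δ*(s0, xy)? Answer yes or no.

yes

Run of N on the first 2 characters of w = 1 2:
  step 0: s0  (start)
  step 1: s4  (read 1: s0→s4)
  step 2: s0  (read 2: s4→s0)

After x (step 0): s0. After xy (step 2): s0.
They match, so y = 12 drives N around a cycle from s0 back to itself; pumping y any number of times keeps N in s0 before reading z, and xyⁱz ∈ L(N) for every i ≥ 0.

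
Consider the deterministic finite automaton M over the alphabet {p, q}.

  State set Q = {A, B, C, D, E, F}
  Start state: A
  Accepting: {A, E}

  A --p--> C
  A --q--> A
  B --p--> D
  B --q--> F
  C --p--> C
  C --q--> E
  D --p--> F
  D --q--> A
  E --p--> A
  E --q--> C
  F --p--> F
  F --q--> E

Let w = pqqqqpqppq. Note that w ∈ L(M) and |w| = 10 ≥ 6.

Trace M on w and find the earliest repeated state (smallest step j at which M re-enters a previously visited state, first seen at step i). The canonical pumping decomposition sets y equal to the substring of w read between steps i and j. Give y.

qq

State sequence: A -p-> C -q-> E -q-> C -q-> E -q-> C -p-> C -q-> E -p-> A -p-> C -q-> E
First repeat at step 3: C was already visited.

So i = 1, j = 3, giving x = w[0:1] = p, y = w[1:3] = qq, z = w[3:10] = qqpqppq.
Check: |xy| = 3 ≤ 6 and |y| = 2 ≥ 1. Reading y takes M from C back to C, so every xyⁱz is accepted.
Since M has 6 states, any run of length ≥ 6 visits 6+1 states, so by pigeonhole some state repeats within the first 6 steps — that repeat gives the pumpable loop.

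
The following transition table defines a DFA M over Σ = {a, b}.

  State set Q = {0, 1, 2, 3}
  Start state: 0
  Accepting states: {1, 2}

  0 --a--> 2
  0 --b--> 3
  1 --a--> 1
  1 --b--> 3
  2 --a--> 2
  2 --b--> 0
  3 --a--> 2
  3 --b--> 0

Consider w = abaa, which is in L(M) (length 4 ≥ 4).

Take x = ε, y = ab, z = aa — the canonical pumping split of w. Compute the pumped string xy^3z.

abababaa

xy^3z = ε·ab·ab·ab·aa = abababaa.
Reading y = ab takes M from 0 back to 0, so after x·y·y·y the machine is still in 0, and z then leads to the accepting state 2. Hence abababaa ∈ L(M).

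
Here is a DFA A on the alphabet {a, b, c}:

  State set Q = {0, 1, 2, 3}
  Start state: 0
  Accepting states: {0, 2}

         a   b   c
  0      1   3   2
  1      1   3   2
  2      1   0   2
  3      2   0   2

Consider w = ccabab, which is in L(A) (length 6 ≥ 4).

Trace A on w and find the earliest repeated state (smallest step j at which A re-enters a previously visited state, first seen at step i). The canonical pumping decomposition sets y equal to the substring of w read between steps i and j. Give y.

c

Run of A on w = c c a b a b:
  step 0: 0  (start)
  step 1: 2  (read c: 0→2)
  step 2: 2  (read c: 2→2)   ← first repeat (2 seen earlier)
  step 3: 1  (read a: 2→1)
  step 4: 3  (read b: 1→3)
  step 5: 2  (read a: 3→2)
  step 6: 0  (read b: 2→0)

So i = 1, j = 2, giving x = w[0:1] = c, y = w[1:2] = c, z = w[2:6] = abab.
Check: |xy| = 2 ≤ 4 and |y| = 1 ≥ 1. Reading y takes A from 2 back to 2, so every xyⁱz is accepted.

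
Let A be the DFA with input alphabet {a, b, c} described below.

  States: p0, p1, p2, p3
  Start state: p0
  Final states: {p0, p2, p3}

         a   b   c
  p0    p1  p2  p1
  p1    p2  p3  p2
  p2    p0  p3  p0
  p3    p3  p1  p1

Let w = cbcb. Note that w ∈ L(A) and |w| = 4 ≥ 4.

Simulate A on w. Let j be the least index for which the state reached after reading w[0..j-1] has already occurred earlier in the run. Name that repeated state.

p1

State sequence: p0 -c-> p1 -b-> p3 -c-> p1 -b-> p3
First repeat at step 3: p1 was already visited.

The earliest repeat is at step j = 3: A is in p1, which it already visited at step i = 1.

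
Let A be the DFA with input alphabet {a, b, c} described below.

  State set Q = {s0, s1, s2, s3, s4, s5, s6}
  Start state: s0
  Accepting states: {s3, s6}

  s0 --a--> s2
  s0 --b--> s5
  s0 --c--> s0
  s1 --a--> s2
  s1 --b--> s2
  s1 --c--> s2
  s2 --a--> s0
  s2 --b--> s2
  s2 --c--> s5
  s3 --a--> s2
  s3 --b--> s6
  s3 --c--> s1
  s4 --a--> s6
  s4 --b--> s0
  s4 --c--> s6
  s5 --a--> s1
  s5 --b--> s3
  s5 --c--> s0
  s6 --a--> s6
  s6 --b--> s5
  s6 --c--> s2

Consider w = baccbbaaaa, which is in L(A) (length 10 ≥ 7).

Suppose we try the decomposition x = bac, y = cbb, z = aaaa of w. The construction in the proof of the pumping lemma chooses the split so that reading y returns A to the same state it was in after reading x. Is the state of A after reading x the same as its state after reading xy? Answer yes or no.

no

Run of A on the first 6 characters of w = b a c c b b:
  step 0: s0  (start)
  step 1: s5  (read b: s0→s5)
  step 2: s1  (read a: s5→s1)
  step 3: s2  (read c: s1→s2)
  step 4: s5  (read c: s2→s5)
  step 5: s3  (read b: s5→s3)
  step 6: s6  (read b: s3→s6)

After x (step 3): s2. After xy (step 6): s6.
They differ (s2 ≠ s6), so y is not a cycle from the state after x; this split is not the one the pumping-lemma construction produces, and pumping y need not keep the string in L(A).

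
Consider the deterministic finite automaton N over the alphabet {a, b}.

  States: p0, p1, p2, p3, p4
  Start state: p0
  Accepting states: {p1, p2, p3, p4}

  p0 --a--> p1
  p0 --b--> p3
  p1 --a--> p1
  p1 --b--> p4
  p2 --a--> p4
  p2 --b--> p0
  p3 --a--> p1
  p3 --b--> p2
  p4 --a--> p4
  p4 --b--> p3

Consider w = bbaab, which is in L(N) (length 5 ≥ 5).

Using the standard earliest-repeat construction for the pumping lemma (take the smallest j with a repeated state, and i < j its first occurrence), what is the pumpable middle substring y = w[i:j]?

a

Run of N on w = b b a a b:
  step 0: p0  (start)
  step 1: p3  (read b: p0→p3)
  step 2: p2  (read b: p3→p2)
  step 3: p4  (read a: p2→p4)
  step 4: p4  (read a: p4→p4)   ← first repeat (p4 seen earlier)
  step 5: p3  (read b: p4→p3)

So i = 3, j = 4, giving x = w[0:3] = bba, y = w[3:4] = a, z = w[4:5] = b.
Check: |xy| = 4 ≤ 5 and |y| = 1 ≥ 1. Reading y takes N from p4 back to p4, so every xyⁱz is accepted.
The DFA has 5 states, so the proof of the pumping lemma guarantees a repeated state among the first 5+1 visited; the segment between the two visits is the pumpable y.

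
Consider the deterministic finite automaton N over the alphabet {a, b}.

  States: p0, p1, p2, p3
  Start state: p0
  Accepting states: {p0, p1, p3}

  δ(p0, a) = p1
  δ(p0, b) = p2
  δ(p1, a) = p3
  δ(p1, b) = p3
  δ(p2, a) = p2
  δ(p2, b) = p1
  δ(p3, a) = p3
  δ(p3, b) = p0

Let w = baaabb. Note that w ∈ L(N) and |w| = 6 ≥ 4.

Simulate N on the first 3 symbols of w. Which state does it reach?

State sequence: p0 -b-> p2 -a-> p2 -a-> p2

After reading 3 characters, N is in state p2.

p2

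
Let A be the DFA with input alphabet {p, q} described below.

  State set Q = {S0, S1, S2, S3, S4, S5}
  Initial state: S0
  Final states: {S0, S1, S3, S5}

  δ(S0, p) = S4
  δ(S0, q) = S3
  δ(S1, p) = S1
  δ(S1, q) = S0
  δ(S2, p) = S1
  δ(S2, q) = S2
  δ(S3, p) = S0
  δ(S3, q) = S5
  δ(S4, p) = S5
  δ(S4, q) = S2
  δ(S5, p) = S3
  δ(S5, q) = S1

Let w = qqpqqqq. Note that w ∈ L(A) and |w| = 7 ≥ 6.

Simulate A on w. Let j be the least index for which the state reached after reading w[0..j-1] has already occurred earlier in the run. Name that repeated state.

Run of A on w = q q p q q q q:
  step 0: S0  (start)
  step 1: S3  (read q: S0→S3)
  step 2: S5  (read q: S3→S5)
  step 3: S3  (read p: S5→S3)   ← first repeat (S3 seen earlier)
  step 4: S5  (read q: S3→S5)
  step 5: S1  (read q: S5→S1)
  step 6: S0  (read q: S1→S0)
  step 7: S3  (read q: S0→S3)

The earliest repeat is at step j = 3: A is in S3, which it already visited at step i = 1.
The DFA has 6 states, so the proof of the pumping lemma guarantees a repeated state among the first 6+1 visited; the segment between the two visits is the pumpable y.

S3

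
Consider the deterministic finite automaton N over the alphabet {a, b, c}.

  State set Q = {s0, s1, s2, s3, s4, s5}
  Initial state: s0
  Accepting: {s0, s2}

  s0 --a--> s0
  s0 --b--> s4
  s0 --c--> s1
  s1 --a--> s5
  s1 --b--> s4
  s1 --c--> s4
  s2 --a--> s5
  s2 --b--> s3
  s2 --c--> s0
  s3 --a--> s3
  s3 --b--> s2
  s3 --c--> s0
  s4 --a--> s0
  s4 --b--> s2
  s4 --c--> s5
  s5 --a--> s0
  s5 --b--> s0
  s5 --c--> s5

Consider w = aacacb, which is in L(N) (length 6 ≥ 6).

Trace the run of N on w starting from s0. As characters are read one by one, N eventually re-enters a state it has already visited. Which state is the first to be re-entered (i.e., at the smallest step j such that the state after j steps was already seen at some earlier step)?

s0

State sequence: s0 -a-> s0 -a-> s0 -c-> s1 -a-> s5 -c-> s5 -b-> s0
First repeat at step 1: s0 was already visited.

The earliest repeat is at step j = 1: N is in s0, which it already visited at step i = 0.
Pumping length from the standard proof: p = 6 (the number of states). The repeated state found above gives |xy| = j ≤ 6 and |y| = j − i ≥ 1.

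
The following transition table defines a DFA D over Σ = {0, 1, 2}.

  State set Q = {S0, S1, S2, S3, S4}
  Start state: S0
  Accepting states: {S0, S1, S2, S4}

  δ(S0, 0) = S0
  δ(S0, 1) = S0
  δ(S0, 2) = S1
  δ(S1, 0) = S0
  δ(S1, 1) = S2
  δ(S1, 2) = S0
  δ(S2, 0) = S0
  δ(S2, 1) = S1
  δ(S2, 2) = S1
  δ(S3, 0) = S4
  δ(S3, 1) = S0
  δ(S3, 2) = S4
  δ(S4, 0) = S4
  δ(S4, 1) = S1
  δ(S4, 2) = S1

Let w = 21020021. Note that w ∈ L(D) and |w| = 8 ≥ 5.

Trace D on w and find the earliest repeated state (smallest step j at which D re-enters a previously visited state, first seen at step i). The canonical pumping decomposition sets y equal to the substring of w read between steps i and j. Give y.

210

Run of D on w = 2 1 0 2 0 0 2 1:
  step 0: S0  (start)
  step 1: S1  (read 2: S0→S1)
  step 2: S2  (read 1: S1→S2)
  step 3: S0  (read 0: S2→S0)   ← first repeat (S0 seen earlier)
  step 4: S1  (read 2: S0→S1)
  step 5: S0  (read 0: S1→S0)
  step 6: S0  (read 0: S0→S0)
  step 7: S1  (read 2: S0→S1)
  step 8: S2  (read 1: S1→S2)

So i = 0, j = 3, giving x = w[0:0] = ε, y = w[0:3] = 210, z = w[3:8] = 20021.
Check: |xy| = 3 ≤ 5 and |y| = 3 ≥ 1. Reading y takes D from S0 back to S0, so every xyⁱz is accepted.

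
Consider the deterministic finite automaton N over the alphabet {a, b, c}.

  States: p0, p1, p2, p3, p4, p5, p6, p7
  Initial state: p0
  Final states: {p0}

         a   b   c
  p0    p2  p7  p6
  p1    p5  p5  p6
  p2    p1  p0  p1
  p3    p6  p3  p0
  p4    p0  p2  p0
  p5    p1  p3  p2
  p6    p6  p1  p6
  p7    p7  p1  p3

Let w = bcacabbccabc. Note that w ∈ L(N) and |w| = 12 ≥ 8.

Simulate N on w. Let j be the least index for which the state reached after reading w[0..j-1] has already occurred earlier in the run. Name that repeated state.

Run of N on w = b c a c a b b c c a b c:
  step 0: p0  (start)
  step 1: p7  (read b: p0→p7)
  step 2: p3  (read c: p7→p3)
  step 3: p6  (read a: p3→p6)
  step 4: p6  (read c: p6→p6)   ← first repeat (p6 seen earlier)
  step 5: p6  (read a: p6→p6)
  step 6: p1  (read b: p6→p1)
  step 7: p5  (read b: p1→p5)
  step 8: p2  (read c: p5→p2)
  step 9: p1  (read c: p2→p1)
  step 10: p5  (read a: p1→p5)
  step 11: p3  (read b: p5→p3)
  step 12: p0  (read c: p3→p0)

The earliest repeat is at step j = 4: N is in p6, which it already visited at step i = 3.
Since N has 8 states, any run of length ≥ 8 visits 8+1 states, so by pigeonhole some state repeats within the first 8 steps — that repeat gives the pumpable loop.

p6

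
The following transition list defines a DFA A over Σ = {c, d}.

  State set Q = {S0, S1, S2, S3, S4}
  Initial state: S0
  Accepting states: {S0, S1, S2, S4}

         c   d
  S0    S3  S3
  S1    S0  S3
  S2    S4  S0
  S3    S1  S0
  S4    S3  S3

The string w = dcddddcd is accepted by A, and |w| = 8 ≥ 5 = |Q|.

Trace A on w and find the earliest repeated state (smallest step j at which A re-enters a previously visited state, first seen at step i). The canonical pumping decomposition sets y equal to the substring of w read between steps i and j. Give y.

cd

Run of A on w = d c d d d d c d:
  step 0: S0  (start)
  step 1: S3  (read d: S0→S3)
  step 2: S1  (read c: S3→S1)
  step 3: S3  (read d: S1→S3)   ← first repeat (S3 seen earlier)
  step 4: S0  (read d: S3→S0)
  step 5: S3  (read d: S0→S3)
  step 6: S0  (read d: S3→S0)
  step 7: S3  (read c: S0→S3)
  step 8: S0  (read d: S3→S0)

So i = 1, j = 3, giving x = w[0:1] = d, y = w[1:3] = cd, z = w[3:8] = dddcd.
Check: |xy| = 3 ≤ 5 and |y| = 2 ≥ 1. Reading y takes A from S3 back to S3, so every xyⁱz is accepted.
Since A has 5 states, any run of length ≥ 5 visits 5+1 states, so by pigeonhole some state repeats within the first 5 steps — that repeat gives the pumpable loop.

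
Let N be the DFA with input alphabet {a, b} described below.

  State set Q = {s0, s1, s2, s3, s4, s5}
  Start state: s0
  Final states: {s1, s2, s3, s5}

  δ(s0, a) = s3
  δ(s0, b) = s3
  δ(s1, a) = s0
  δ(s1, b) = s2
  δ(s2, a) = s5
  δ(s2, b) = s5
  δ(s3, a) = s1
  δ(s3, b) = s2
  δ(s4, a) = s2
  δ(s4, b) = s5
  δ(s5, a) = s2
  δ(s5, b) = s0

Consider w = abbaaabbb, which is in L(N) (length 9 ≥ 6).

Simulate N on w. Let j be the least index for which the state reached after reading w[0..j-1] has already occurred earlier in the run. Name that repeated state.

State sequence: s0 -a-> s3 -b-> s2 -b-> s5 -a-> s2 -a-> s5 -a-> s2 -b-> s5 -b-> s0 -b-> s3
First repeat at step 4: s2 was already visited.

The earliest repeat is at step j = 4: N is in s2, which it already visited at step i = 2.
Pumping length from the standard proof: p = 6 (the number of states). The repeated state found above gives |xy| = j ≤ 6 and |y| = j − i ≥ 1.

s2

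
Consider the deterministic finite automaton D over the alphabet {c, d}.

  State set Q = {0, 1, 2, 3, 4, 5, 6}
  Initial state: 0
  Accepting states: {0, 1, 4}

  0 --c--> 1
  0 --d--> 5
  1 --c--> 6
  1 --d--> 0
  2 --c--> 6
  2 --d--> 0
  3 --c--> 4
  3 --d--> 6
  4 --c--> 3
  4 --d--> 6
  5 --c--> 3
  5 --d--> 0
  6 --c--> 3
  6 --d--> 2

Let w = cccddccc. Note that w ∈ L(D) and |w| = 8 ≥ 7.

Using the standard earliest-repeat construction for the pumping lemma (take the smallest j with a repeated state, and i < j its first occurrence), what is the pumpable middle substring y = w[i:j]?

cd

Run of D on w = c c c d d c c c:
  step 0: 0  (start)
  step 1: 1  (read c: 0→1)
  step 2: 6  (read c: 1→6)
  step 3: 3  (read c: 6→3)
  step 4: 6  (read d: 3→6)   ← first repeat (6 seen earlier)
  step 5: 2  (read d: 6→2)
  step 6: 6  (read c: 2→6)
  step 7: 3  (read c: 6→3)
  step 8: 4  (read c: 3→4)

So i = 2, j = 4, giving x = w[0:2] = cc, y = w[2:4] = cd, z = w[4:8] = dccc.
Check: |xy| = 4 ≤ 7 and |y| = 2 ≥ 1. Reading y takes D from 6 back to 6, so every xyⁱz is accepted.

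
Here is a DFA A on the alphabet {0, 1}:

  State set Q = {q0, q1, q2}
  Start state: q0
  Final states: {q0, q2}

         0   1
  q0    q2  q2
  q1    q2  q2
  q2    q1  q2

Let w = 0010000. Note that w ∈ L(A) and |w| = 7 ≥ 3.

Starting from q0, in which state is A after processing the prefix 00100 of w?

State sequence: q0 -0-> q2 -0-> q1 -1-> q2 -0-> q1 -0-> q2

After reading 5 characters, A is in state q2.

q2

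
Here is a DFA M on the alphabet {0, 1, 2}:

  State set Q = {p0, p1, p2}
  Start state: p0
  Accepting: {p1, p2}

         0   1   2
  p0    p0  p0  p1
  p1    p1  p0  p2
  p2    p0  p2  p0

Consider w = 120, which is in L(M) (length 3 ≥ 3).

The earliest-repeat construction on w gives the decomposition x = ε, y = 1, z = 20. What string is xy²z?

1120

xy^2z = ε·1·1·20 = 1120.
Reading y = 1 takes M from p0 back to p0, so after x·y·y the machine is still in p0, and z then leads to the accepting state p1. Hence 1120 ∈ L(M).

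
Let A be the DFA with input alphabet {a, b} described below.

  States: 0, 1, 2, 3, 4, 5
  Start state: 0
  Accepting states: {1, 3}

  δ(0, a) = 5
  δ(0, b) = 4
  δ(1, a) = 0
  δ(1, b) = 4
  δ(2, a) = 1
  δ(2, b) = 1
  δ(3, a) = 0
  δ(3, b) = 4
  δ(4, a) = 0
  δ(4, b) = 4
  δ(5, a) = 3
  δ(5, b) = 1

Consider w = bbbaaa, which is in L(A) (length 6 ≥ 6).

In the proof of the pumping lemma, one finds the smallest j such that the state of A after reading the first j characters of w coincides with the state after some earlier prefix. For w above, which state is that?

Run of A on w = b b b a a a:
  step 0: 0  (start)
  step 1: 4  (read b: 0→4)
  step 2: 4  (read b: 4→4)   ← first repeat (4 seen earlier)
  step 3: 4  (read b: 4→4)
  step 4: 0  (read a: 4→0)
  step 5: 5  (read a: 0→5)
  step 6: 3  (read a: 5→3)

The earliest repeat is at step j = 2: A is in 4, which it already visited at step i = 1.
With |Q| = 6, pigeonhole forces a state repeat no later than step 6; the substring read between the first and second visits to that state can be pumped.

4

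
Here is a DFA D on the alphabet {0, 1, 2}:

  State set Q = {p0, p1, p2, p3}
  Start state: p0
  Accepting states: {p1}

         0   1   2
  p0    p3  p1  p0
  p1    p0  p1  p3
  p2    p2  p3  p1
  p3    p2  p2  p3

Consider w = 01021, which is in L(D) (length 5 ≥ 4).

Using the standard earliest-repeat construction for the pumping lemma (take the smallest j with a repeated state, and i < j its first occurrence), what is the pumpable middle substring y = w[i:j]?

State sequence: p0 -0-> p3 -1-> p2 -0-> p2 -2-> p1 -1-> p1
First repeat at step 3: p2 was already visited.

So i = 2, j = 3, giving x = w[0:2] = 01, y = w[2:3] = 0, z = w[3:5] = 21.
Check: |xy| = 3 ≤ 4 and |y| = 1 ≥ 1. Reading y takes D from p2 back to p2, so every xyⁱz is accepted.

0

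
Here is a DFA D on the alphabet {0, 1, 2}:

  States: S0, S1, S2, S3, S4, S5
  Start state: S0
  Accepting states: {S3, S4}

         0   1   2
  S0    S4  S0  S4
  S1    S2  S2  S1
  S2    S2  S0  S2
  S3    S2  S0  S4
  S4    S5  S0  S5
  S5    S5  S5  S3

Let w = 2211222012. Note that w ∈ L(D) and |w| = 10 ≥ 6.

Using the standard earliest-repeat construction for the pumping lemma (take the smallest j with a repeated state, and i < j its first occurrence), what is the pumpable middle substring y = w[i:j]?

1

State sequence: S0 -2-> S4 -2-> S5 -1-> S5 -1-> S5 -2-> S3 -2-> S4 -2-> S5 -0-> S5 -1-> S5 -2-> S3
First repeat at step 3: S5 was already visited.

So i = 2, j = 3, giving x = w[0:2] = 22, y = w[2:3] = 1, z = w[3:10] = 1222012.
Check: |xy| = 3 ≤ 6 and |y| = 1 ≥ 1. Reading y takes D from S5 back to S5, so every xyⁱz is accepted.
Pumping length from the standard proof: p = 6 (the number of states). The repeated state found above gives |xy| = j ≤ 6 and |y| = j − i ≥ 1.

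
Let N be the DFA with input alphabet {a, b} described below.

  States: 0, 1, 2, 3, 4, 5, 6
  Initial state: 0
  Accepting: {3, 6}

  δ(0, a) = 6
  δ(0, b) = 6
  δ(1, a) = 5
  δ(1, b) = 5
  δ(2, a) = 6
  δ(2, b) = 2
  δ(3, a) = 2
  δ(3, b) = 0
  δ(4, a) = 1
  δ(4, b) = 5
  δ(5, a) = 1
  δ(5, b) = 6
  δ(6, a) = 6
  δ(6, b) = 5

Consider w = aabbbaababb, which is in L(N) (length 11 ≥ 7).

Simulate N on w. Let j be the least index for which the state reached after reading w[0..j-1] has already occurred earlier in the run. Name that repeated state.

State sequence: 0 -a-> 6 -a-> 6 -b-> 5 -b-> 6 -b-> 5 -a-> 1 -a-> 5 -b-> 6 -a-> 6 -b-> 5 -b-> 6
First repeat at step 2: 6 was already visited.

The earliest repeat is at step j = 2: N is in 6, which it already visited at step i = 1.

6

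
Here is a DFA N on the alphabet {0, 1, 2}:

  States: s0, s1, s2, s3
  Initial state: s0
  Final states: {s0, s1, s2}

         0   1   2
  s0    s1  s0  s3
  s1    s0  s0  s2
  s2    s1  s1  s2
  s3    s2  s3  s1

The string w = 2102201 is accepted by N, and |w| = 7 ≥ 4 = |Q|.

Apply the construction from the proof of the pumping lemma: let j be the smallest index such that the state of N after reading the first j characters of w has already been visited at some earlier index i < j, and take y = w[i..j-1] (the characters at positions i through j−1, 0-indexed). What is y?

1

Run of N on w = 2 1 0 2 2 0 1:
  step 0: s0  (start)
  step 1: s3  (read 2: s0→s3)
  step 2: s3  (read 1: s3→s3)   ← first repeat (s3 seen earlier)
  step 3: s2  (read 0: s3→s2)
  step 4: s2  (read 2: s2→s2)
  step 5: s2  (read 2: s2→s2)
  step 6: s1  (read 0: s2→s1)
  step 7: s0  (read 1: s1→s0)

So i = 1, j = 2, giving x = w[0:1] = 2, y = w[1:2] = 1, z = w[2:7] = 02201.
Check: |xy| = 2 ≤ 4 and |y| = 1 ≥ 1. Reading y takes N from s3 back to s3, so every xyⁱz is accepted.
Since N has 4 states, any run of length ≥ 4 visits 4+1 states, so by pigeonhole some state repeats within the first 4 steps — that repeat gives the pumpable loop.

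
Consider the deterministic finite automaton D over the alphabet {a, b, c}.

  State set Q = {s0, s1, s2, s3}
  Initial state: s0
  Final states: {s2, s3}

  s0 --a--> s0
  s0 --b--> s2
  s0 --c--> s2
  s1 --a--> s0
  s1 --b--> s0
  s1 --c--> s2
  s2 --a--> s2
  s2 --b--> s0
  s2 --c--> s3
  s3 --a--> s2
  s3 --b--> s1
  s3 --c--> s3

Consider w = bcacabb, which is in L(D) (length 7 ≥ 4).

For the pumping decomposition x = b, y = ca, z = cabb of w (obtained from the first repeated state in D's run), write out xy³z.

bcacacacabb

xy^3z = b·ca·ca·ca·cabb = bcacacacabb.
Reading y = ca takes D from s2 back to s2, so after x·y·y·y the machine is still in s2, and z then leads to the accepting state s2. Hence bcacacacabb ∈ L(D).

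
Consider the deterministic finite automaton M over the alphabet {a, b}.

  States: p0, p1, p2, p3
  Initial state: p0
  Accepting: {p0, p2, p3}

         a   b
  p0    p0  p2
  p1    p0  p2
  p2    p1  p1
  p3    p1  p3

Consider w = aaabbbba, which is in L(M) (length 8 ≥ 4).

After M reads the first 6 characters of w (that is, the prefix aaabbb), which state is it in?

p2

State sequence: p0 -a-> p0 -a-> p0 -a-> p0 -b-> p2 -b-> p1 -b-> p2

After reading 6 characters, M is in state p2.
(This kind of state-tracing is the core of the pumping-lemma construction: with 4 states, pigeonhole forces a repeat within the first 4 steps.)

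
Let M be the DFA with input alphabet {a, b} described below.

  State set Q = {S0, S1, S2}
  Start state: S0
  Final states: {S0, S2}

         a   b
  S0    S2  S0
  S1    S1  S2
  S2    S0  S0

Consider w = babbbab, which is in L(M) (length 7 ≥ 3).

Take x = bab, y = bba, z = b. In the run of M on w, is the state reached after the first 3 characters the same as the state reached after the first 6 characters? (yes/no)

State sequence: S0 -b-> S0 -a-> S2 -b-> S0 -b-> S0 -b-> S0 -a-> S2

After x (step 3): S0. After xy (step 6): S2.
They differ (S0 ≠ S2), so y is not a cycle from the state after x; this split is not the one the pumping-lemma construction produces, and pumping y need not keep the string in L(M).

no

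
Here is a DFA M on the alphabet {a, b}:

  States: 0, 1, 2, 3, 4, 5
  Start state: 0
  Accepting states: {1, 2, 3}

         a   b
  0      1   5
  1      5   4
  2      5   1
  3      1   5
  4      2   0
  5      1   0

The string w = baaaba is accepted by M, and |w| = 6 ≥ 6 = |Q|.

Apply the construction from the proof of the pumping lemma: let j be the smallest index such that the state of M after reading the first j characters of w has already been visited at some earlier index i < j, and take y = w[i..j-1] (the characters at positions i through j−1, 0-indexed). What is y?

Run of M on w = b a a a b a:
  step 0: 0  (start)
  step 1: 5  (read b: 0→5)
  step 2: 1  (read a: 5→1)
  step 3: 5  (read a: 1→5)   ← first repeat (5 seen earlier)
  step 4: 1  (read a: 5→1)
  step 5: 4  (read b: 1→4)
  step 6: 2  (read a: 4→2)

So i = 1, j = 3, giving x = w[0:1] = b, y = w[1:3] = aa, z = w[3:6] = aba.
Check: |xy| = 3 ≤ 6 and |y| = 2 ≥ 1. Reading y takes M from 5 back to 5, so every xyⁱz is accepted.
The DFA has 6 states, so the proof of the pumping lemma guarantees a repeated state among the first 6+1 visited; the segment between the two visits is the pumpable y.

aa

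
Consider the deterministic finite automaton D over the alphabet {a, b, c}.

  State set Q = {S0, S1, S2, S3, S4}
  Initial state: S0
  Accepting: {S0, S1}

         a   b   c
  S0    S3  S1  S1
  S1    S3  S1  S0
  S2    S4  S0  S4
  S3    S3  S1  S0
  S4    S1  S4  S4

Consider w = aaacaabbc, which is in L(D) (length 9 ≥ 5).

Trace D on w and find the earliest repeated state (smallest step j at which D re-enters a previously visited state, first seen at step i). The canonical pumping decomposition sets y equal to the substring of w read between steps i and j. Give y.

Run of D on w = a a a c a a b b c:
  step 0: S0  (start)
  step 1: S3  (read a: S0→S3)
  step 2: S3  (read a: S3→S3)   ← first repeat (S3 seen earlier)
  step 3: S3  (read a: S3→S3)
  step 4: S0  (read c: S3→S0)
  step 5: S3  (read a: S0→S3)
  step 6: S3  (read a: S3→S3)
  step 7: S1  (read b: S3→S1)
  step 8: S1  (read b: S1→S1)
  step 9: S0  (read c: S1→S0)

So i = 1, j = 2, giving x = w[0:1] = a, y = w[1:2] = a, z = w[2:9] = acaabbc.
Check: |xy| = 2 ≤ 5 and |y| = 1 ≥ 1. Reading y takes D from S3 back to S3, so every xyⁱz is accepted.

a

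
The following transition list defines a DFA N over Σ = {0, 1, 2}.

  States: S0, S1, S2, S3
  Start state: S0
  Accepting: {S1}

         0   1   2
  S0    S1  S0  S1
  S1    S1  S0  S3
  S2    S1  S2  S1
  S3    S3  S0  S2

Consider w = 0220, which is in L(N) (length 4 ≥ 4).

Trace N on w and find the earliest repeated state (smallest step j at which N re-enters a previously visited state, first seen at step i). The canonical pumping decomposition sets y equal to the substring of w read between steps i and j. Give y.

220

State sequence: S0 -0-> S1 -2-> S3 -2-> S2 -0-> S1
First repeat at step 4: S1 was already visited.

So i = 1, j = 4, giving x = w[0:1] = 0, y = w[1:4] = 220, z = w[4:4] = ε.
Check: |xy| = 4 ≤ 4 and |y| = 3 ≥ 1. Reading y takes N from S1 back to S1, so every xyⁱz is accepted.
Since N has 4 states, any run of length ≥ 4 visits 4+1 states, so by pigeonhole some state repeats within the first 4 steps — that repeat gives the pumpable loop.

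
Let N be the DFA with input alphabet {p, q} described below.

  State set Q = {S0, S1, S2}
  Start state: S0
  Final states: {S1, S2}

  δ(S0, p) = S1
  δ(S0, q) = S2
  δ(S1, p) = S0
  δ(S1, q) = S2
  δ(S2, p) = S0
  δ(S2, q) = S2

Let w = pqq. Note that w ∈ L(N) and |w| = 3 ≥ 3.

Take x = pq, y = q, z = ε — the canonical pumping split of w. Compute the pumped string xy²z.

xy^2z = pq·q·q·ε = pqqq.
Reading y = q takes N from S2 back to S2, so after x·y·y the machine is still in S2, and z then leads to the accepting state S2. Hence pqqq ∈ L(N).

pqqq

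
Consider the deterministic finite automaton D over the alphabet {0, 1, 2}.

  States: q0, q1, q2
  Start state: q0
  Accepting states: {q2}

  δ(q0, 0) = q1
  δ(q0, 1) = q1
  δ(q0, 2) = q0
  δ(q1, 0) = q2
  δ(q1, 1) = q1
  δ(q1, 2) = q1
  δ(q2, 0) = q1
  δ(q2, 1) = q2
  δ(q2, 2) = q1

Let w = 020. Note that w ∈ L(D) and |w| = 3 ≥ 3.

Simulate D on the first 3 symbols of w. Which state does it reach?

q2

State sequence: q0 -0-> q1 -2-> q1 -0-> q2

After reading 3 characters, D is in state q2.
(This kind of state-tracing is the core of the pumping-lemma construction: with 3 states, pigeonhole forces a repeat within the first 3 steps.)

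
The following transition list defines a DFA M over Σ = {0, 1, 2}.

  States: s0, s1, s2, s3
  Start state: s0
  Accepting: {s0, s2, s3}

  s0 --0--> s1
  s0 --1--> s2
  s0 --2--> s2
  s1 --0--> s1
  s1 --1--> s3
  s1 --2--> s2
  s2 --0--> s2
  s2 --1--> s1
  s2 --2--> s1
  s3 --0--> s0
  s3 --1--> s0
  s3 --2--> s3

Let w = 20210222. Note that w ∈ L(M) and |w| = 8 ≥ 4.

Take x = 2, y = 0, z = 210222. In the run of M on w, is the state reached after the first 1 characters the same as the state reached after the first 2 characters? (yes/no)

yes

Run of M on the first 2 characters of w = 2 0:
  step 0: s0  (start)
  step 1: s2  (read 2: s0→s2)
  step 2: s2  (read 0: s2→s2)

After x (step 1): s2. After xy (step 2): s2.
They match, so y = 0 drives M around a cycle from s2 back to itself; pumping y any number of times keeps M in s2 before reading z, and xyⁱz ∈ L(M) for every i ≥ 0.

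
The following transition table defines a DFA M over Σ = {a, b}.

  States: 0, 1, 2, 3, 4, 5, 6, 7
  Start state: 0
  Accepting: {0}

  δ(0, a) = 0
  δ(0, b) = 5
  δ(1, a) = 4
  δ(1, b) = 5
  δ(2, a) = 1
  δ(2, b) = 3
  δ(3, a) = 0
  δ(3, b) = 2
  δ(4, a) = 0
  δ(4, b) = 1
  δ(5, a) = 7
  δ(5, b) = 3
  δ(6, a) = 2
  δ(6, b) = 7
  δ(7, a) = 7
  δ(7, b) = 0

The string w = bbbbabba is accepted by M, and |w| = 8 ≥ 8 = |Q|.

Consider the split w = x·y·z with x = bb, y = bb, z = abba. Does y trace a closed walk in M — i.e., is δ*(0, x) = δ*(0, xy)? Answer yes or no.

yes

State sequence: 0 -b-> 5 -b-> 3 -b-> 2 -b-> 3

After x (step 2): 3. After xy (step 4): 3.
They match, so y = bb drives M around a cycle from 3 back to itself; pumping y any number of times keeps M in 3 before reading z, and xyⁱz ∈ L(M) for every i ≥ 0.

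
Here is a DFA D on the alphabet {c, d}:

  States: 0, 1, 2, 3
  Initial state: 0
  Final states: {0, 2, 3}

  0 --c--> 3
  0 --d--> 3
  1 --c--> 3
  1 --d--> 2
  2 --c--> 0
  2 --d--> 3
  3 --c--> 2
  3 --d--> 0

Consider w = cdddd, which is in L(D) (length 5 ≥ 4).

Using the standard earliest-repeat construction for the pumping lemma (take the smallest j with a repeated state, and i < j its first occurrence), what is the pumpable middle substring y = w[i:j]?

cd

State sequence: 0 -c-> 3 -d-> 0 -d-> 3 -d-> 0 -d-> 3
First repeat at step 2: 0 was already visited.

So i = 0, j = 2, giving x = w[0:0] = ε, y = w[0:2] = cd, z = w[2:5] = ddd.
Check: |xy| = 2 ≤ 4 and |y| = 2 ≥ 1. Reading y takes D from 0 back to 0, so every xyⁱz is accepted.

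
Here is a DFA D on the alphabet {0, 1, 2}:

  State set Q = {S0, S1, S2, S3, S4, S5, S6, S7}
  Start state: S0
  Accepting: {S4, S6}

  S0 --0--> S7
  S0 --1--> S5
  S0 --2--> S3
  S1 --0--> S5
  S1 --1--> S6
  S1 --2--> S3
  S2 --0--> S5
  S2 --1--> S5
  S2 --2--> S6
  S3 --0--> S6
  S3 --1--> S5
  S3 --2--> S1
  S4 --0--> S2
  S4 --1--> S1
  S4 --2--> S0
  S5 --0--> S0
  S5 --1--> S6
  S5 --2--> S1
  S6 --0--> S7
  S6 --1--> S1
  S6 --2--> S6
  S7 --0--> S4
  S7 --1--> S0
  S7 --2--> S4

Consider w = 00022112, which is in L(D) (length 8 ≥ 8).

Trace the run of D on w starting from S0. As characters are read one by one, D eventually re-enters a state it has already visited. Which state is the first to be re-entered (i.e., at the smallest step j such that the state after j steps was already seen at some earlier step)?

Run of D on w = 0 0 0 2 2 1 1 2:
  step 0: S0  (start)
  step 1: S7  (read 0: S0→S7)
  step 2: S4  (read 0: S7→S4)
  step 3: S2  (read 0: S4→S2)
  step 4: S6  (read 2: S2→S6)
  step 5: S6  (read 2: S6→S6)   ← first repeat (S6 seen earlier)
  step 6: S1  (read 1: S6→S1)
  step 7: S6  (read 1: S1→S6)
  step 8: S6  (read 2: S6→S6)

The earliest repeat is at step j = 5: D is in S6, which it already visited at step i = 4.
Pumping length from the standard proof: p = 8 (the number of states). The repeated state found above gives |xy| = j ≤ 8 and |y| = j − i ≥ 1.

S6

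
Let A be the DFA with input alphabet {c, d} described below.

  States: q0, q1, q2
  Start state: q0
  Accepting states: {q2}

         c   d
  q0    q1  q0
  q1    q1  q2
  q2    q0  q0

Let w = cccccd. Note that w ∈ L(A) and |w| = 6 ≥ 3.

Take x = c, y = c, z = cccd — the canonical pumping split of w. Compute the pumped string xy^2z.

ccccccd

xy^2z = c·c·c·cccd = ccccccd.
Reading y = c takes A from q1 back to q1, so after x·y·y the machine is still in q1, and z then leads to the accepting state q2. Hence ccccccd ∈ L(A).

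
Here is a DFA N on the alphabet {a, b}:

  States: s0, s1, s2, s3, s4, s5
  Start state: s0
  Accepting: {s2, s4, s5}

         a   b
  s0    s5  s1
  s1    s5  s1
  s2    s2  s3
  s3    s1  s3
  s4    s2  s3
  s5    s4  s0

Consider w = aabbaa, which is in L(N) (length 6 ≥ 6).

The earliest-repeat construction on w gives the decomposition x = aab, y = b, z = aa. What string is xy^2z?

aabbbaa

xy^2z = aab·b·b·aa = aabbbaa.
Reading y = b takes N from s3 back to s3, so after x·y·y the machine is still in s3, and z then leads to the accepting state s5. Hence aabbbaa ∈ L(N).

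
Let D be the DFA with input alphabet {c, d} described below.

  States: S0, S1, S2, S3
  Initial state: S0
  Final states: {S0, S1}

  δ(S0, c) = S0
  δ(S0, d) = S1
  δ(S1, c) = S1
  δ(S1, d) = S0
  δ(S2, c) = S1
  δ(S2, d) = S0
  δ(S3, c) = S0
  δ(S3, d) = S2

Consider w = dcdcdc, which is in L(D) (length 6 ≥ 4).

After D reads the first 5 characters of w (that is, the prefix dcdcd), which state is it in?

S1

Run of D on the first 5 characters of w = d c d c d:
  step 0: S0  (start)
  step 1: S1  (read d: S0→S1)
  step 2: S1  (read c: S1→S1)
  step 3: S0  (read d: S1→S0)
  step 4: S0  (read c: S0→S0)
  step 5: S1  (read d: S0→S1)

After reading 5 characters, D is in state S1.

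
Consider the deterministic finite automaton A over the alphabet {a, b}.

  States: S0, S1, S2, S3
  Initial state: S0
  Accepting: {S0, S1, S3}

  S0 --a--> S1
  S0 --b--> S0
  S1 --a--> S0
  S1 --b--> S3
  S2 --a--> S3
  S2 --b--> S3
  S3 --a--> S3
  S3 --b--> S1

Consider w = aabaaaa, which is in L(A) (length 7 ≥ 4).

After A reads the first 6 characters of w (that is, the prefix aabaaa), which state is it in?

State sequence: S0 -a-> S1 -a-> S0 -b-> S0 -a-> S1 -a-> S0 -a-> S1

After reading 6 characters, A is in state S1.
(This kind of state-tracing is the core of the pumping-lemma construction: with 4 states, pigeonhole forces a repeat within the first 4 steps.)

S1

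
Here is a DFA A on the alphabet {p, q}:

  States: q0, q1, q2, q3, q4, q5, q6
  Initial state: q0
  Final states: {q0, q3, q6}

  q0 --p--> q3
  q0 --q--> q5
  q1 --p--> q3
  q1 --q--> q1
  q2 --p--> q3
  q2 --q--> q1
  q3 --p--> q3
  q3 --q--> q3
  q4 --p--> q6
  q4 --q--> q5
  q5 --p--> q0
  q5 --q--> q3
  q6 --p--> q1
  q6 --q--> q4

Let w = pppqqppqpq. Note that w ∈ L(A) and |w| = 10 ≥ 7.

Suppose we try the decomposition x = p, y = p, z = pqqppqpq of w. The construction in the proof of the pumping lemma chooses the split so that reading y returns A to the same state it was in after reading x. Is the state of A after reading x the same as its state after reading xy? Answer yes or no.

yes

State sequence: q0 -p-> q3 -p-> q3

After x (step 1): q3. After xy (step 2): q3.
They match, so y = p drives A around a cycle from q3 back to itself; pumping y any number of times keeps A in q3 before reading z, and xyⁱz ∈ L(A) for every i ≥ 0.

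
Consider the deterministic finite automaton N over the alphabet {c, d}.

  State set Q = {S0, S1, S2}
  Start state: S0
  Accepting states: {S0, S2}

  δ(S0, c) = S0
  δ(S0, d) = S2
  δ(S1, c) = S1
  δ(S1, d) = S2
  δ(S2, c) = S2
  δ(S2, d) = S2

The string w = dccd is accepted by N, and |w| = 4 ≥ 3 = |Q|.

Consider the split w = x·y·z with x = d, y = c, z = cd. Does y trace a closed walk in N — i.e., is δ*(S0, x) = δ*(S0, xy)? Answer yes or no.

Run of N on the first 2 characters of w = d c:
  step 0: S0  (start)
  step 1: S2  (read d: S0→S2)
  step 2: S2  (read c: S2→S2)

After x (step 1): S2. After xy (step 2): S2.
They match, so y = c drives N around a cycle from S2 back to itself; pumping y any number of times keeps N in S2 before reading z, and xyⁱz ∈ L(N) for every i ≥ 0.

yes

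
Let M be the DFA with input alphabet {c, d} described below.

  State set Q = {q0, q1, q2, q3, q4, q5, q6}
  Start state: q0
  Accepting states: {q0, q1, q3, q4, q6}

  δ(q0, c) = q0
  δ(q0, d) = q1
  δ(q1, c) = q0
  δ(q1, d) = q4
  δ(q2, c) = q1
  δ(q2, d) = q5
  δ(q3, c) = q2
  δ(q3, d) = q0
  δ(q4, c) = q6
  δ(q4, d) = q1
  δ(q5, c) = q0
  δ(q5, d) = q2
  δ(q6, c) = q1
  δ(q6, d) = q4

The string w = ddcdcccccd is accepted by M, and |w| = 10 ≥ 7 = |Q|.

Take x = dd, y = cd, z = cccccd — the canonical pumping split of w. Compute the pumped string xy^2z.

xy^2z = dd·cd·cd·cccccd = ddcdcdcccccd.
Reading y = cd takes M from q4 back to q4, so after x·y·y the machine is still in q4, and z then leads to the accepting state q1. Hence ddcdcdcccccd ∈ L(M).

ddcdcdcccccd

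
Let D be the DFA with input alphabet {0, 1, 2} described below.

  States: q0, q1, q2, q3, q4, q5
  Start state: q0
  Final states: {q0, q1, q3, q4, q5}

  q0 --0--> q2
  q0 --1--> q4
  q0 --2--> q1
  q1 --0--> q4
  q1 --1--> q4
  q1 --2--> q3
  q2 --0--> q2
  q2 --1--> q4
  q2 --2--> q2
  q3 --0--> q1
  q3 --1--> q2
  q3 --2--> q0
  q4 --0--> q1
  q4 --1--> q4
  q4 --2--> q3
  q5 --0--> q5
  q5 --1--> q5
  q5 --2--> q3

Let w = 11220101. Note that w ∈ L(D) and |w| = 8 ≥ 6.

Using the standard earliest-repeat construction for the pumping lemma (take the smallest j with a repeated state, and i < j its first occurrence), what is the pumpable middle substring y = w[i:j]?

1

Run of D on w = 1 1 2 2 0 1 0 1:
  step 0: q0  (start)
  step 1: q4  (read 1: q0→q4)
  step 2: q4  (read 1: q4→q4)   ← first repeat (q4 seen earlier)
  step 3: q3  (read 2: q4→q3)
  step 4: q0  (read 2: q3→q0)
  step 5: q2  (read 0: q0→q2)
  step 6: q4  (read 1: q2→q4)
  step 7: q1  (read 0: q4→q1)
  step 8: q4  (read 1: q1→q4)

So i = 1, j = 2, giving x = w[0:1] = 1, y = w[1:2] = 1, z = w[2:8] = 220101.
Check: |xy| = 2 ≤ 6 and |y| = 1 ≥ 1. Reading y takes D from q4 back to q4, so every xyⁱz is accepted.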